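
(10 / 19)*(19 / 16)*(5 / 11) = 25 / 88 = 0.28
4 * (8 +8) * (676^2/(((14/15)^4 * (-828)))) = -2570490000/55223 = -46547.45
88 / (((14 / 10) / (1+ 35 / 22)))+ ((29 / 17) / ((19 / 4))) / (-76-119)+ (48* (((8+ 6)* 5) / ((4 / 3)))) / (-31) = 1114809328 / 13667745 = 81.56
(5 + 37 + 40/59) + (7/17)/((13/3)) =42.77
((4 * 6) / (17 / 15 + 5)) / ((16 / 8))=45 / 23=1.96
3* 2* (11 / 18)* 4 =44 / 3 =14.67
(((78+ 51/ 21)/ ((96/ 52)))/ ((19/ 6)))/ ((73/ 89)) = 651391/ 38836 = 16.77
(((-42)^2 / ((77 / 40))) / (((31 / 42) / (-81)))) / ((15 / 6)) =-13716864 / 341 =-40225.41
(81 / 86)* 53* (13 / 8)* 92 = 1283607 / 172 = 7462.83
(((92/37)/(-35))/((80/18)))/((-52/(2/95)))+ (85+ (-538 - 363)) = -26100983793/31986500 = -816.00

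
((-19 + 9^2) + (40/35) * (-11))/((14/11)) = 1903/49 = 38.84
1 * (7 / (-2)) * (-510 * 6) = 10710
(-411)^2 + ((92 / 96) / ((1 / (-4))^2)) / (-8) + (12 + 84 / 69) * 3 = 46632611 / 276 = 168958.74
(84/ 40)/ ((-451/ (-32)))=336/ 2255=0.15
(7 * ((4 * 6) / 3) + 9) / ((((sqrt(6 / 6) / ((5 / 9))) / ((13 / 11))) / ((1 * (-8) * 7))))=-236600 / 99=-2389.90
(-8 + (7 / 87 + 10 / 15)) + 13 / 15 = -926 / 145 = -6.39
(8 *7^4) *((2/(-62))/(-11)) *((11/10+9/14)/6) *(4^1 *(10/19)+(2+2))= 9708272/97185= 99.89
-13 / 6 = -2.17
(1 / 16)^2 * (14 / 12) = 7 / 1536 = 0.00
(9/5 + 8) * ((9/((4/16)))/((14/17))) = 2142/5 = 428.40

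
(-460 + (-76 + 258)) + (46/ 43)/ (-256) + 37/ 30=-22850201/ 82560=-276.77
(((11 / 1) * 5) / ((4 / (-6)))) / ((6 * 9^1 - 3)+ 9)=-1.38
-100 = -100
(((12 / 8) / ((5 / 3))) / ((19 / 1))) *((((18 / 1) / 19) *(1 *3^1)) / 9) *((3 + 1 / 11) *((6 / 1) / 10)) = 2754 / 99275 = 0.03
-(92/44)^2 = -529/121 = -4.37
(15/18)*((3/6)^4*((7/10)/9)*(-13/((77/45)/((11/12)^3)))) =-7865/331776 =-0.02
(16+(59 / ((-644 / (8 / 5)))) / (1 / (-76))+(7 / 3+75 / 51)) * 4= 5081672 / 41055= 123.78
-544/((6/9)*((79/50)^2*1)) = -2040000/6241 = -326.87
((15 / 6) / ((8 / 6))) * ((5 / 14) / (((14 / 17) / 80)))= 6375 / 98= 65.05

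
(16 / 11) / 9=16 / 99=0.16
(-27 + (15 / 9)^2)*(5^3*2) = -54500 / 9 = -6055.56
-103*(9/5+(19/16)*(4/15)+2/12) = -14111/60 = -235.18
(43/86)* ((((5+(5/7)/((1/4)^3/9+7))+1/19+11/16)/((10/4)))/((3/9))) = 30083169/8582224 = 3.51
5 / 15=1 / 3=0.33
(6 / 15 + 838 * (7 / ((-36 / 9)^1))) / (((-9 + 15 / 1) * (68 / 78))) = -190593 / 680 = -280.28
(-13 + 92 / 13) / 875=-11 / 1625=-0.01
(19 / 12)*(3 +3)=19 / 2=9.50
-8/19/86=-0.00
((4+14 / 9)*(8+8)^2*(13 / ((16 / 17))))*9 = 176800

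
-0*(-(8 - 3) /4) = 0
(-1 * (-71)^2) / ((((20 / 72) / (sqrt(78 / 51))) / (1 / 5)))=-90738 * sqrt(442) / 425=-4488.61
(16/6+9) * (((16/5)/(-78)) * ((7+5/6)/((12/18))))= -658/117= -5.62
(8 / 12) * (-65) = -130 / 3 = -43.33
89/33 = 2.70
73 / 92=0.79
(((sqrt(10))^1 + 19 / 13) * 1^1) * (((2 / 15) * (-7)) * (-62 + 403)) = -4774 * sqrt(10) / 15- 90706 / 195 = -1471.61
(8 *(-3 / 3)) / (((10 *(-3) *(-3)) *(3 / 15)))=-0.44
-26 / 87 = -0.30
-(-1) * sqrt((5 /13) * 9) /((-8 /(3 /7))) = -9 * sqrt(65) /728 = -0.10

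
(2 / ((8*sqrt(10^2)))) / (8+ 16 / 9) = 9 / 3520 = 0.00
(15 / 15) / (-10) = -1 / 10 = -0.10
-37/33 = -1.12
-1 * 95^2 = -9025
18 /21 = 6 /7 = 0.86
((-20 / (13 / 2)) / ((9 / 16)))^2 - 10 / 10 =395911 / 13689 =28.92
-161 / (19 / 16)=-2576 / 19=-135.58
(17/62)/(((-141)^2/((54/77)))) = 51/5272883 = 0.00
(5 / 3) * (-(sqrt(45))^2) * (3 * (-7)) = 1575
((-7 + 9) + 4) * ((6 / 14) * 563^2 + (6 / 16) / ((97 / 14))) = 1106856189 / 1358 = 815063.47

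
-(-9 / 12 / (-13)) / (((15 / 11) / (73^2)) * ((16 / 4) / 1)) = -58619 / 1040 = -56.36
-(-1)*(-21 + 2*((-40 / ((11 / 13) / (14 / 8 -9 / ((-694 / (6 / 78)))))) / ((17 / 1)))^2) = 111226576259 / 4210582321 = 26.42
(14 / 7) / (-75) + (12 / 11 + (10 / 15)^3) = 1.36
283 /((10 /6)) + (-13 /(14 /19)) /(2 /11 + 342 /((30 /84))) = 626062783 /3687460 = 169.78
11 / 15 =0.73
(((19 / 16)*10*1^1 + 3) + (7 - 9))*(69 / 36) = 2369 / 96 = 24.68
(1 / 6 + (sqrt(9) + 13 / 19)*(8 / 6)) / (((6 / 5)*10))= 193 / 456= 0.42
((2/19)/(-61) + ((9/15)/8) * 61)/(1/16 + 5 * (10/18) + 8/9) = 1272102/1037305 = 1.23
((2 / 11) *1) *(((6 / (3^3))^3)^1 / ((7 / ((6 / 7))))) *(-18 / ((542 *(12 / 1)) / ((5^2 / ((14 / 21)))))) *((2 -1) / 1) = -100 / 3943863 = -0.00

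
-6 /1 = -6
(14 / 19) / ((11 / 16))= 224 / 209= 1.07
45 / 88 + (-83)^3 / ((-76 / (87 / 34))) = 273607347 / 14212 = 19251.85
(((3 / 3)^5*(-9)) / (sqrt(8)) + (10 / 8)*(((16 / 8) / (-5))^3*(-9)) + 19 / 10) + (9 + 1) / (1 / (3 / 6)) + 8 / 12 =1243 / 150- 9*sqrt(2) / 4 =5.10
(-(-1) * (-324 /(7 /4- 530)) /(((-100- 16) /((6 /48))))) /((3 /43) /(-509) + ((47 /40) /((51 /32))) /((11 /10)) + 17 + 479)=-0.00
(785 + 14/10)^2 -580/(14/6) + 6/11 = 1189990598/1925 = 618176.93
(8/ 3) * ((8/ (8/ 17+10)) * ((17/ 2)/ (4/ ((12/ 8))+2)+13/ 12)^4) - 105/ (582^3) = 54995028055569431/ 379134783274968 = 145.05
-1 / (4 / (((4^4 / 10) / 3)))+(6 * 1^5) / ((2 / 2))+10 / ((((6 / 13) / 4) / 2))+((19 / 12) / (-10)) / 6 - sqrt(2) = 25513 / 144 - sqrt(2) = 175.76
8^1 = 8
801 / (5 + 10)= 53.40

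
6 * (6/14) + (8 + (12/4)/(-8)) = 571/56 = 10.20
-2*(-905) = 1810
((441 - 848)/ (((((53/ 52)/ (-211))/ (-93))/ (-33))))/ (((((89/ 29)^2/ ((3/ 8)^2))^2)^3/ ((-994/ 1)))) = -320187612209293300114499915869743933/ 112446464808296125592682138116816896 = -2.85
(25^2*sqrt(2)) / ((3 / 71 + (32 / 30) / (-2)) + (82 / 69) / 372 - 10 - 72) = -2847543750*sqrt(2) / 375820579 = -10.72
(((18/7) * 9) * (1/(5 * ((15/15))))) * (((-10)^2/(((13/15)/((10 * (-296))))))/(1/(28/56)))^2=134979002535.93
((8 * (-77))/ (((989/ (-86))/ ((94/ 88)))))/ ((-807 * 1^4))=-1316/ 18561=-0.07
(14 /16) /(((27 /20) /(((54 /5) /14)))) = 1 /2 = 0.50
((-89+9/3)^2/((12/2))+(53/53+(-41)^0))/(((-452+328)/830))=-768580/93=-8264.30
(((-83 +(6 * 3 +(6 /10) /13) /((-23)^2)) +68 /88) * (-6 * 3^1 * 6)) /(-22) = -403.49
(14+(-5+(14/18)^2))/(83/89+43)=34621/158355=0.22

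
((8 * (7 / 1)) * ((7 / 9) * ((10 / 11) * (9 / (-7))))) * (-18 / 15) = 672 / 11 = 61.09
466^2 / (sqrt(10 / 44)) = 217156 * sqrt(110) / 5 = 455510.27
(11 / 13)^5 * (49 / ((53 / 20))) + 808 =16058081412 / 19678529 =816.02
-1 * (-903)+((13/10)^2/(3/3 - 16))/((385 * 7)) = 3650377331/4042500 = 903.00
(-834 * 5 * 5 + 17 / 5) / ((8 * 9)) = -104233 / 360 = -289.54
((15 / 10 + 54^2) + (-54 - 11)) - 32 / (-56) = 39943 / 14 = 2853.07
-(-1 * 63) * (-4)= -252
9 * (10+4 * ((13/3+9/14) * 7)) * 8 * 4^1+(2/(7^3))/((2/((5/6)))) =88510469/2058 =43008.00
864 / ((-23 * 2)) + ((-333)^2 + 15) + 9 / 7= 17852727 / 161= 110886.50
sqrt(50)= 5 * sqrt(2)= 7.07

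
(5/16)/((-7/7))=-0.31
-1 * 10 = -10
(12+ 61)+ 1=74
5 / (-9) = -5 / 9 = -0.56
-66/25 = -2.64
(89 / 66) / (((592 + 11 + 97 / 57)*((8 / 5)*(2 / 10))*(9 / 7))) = 42275 / 7799616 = 0.01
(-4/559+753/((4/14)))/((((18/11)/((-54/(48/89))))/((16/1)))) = -2884604899/1118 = -2580147.49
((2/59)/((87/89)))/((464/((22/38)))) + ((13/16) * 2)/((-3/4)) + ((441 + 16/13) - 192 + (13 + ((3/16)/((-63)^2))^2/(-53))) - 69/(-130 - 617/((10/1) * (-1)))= 52098567140874836395097/198793045744515226368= 262.07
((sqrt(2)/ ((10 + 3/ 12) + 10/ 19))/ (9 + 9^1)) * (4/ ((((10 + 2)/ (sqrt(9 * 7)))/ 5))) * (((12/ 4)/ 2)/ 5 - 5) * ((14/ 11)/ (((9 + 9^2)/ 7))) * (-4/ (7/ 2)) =7144 * sqrt(14)/ 521235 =0.05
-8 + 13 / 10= -6.70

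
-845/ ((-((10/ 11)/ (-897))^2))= 16453449441/ 20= 822672472.05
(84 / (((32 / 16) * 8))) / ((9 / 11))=77 / 12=6.42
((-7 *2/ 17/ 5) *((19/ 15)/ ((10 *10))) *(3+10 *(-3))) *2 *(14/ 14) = 1197/ 10625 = 0.11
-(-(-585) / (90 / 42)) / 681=-91 / 227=-0.40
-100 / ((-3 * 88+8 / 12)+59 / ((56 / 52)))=4200 / 8759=0.48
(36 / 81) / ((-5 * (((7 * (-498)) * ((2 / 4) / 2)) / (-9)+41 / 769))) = -6152 / 6705525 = -0.00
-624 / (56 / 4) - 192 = -1656 / 7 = -236.57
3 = 3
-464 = -464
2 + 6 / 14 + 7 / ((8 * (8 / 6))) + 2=1139 / 224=5.08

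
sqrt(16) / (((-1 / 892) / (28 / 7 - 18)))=49952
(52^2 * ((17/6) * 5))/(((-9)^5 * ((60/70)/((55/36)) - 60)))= 11061050/1013457987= 0.01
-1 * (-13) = 13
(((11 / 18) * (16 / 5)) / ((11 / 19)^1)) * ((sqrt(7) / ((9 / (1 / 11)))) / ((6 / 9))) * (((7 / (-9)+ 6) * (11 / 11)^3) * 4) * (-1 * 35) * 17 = -1700272 * sqrt(7) / 2673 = -1682.94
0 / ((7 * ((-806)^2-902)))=0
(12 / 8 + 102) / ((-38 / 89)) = -18423 / 76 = -242.41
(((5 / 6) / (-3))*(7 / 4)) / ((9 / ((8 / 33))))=-35 / 2673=-0.01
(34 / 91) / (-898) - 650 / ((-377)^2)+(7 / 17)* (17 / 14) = 34019525 / 68724838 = 0.50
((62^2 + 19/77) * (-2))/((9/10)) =-1973380/231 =-8542.77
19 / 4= 4.75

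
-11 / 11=-1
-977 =-977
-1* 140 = -140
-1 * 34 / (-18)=17 / 9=1.89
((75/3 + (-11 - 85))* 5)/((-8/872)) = 38695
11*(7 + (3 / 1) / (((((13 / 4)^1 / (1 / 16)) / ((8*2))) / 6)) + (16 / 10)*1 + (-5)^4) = 456984 / 65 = 7030.52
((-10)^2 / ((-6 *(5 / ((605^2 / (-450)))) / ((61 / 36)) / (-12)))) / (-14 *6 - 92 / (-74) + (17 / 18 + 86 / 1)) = -330447370 / 25101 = -13164.71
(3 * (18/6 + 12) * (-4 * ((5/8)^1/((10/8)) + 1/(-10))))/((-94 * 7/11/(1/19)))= 396/6251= 0.06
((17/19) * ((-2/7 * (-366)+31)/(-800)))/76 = -0.00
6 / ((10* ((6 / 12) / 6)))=36 / 5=7.20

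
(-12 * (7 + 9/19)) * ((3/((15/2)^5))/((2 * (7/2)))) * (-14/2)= 18176/1603125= 0.01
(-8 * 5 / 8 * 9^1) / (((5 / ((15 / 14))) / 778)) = -52515 / 7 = -7502.14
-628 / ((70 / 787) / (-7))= 247118 / 5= 49423.60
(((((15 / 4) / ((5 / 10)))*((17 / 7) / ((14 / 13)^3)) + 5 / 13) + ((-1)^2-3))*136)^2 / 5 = 12121442551240929 / 19485027380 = 622090.10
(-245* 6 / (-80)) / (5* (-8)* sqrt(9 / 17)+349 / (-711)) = 620099361 / 58219454264 - 1114673805* sqrt(17) / 7277431783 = -0.62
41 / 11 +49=580 / 11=52.73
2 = 2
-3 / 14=-0.21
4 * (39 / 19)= 156 / 19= 8.21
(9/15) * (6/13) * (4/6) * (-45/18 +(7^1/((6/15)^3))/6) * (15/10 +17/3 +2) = 8305/312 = 26.62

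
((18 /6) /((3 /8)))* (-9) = -72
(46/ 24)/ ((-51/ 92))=-529/ 153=-3.46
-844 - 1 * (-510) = -334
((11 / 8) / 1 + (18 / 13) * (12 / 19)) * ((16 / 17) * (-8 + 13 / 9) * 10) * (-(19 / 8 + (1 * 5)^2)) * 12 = 191446150 / 4199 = 45593.27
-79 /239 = -0.33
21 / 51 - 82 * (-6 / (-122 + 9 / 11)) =-82673 / 22661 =-3.65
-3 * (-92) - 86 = 190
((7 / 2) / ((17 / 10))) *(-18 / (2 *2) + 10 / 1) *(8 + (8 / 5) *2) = 2156 / 17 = 126.82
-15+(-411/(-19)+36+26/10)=4297/95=45.23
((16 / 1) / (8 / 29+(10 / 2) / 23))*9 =96048 / 329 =291.94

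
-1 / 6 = -0.17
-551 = -551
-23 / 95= -0.24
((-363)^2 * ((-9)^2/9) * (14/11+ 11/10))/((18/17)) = 53150823/20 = 2657541.15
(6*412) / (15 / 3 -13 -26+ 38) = 618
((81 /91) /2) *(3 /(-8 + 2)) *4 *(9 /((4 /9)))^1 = -6561 /364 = -18.02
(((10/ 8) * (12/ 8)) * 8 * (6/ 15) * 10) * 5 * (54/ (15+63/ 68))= 367200/ 361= 1017.17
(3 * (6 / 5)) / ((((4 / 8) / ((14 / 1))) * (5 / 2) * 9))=112 / 25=4.48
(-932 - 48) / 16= -245 / 4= -61.25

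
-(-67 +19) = 48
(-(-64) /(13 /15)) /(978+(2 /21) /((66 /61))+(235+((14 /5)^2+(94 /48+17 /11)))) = 133056000 /2206181237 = 0.06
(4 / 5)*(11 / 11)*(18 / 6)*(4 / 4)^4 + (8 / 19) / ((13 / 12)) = 3444 / 1235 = 2.79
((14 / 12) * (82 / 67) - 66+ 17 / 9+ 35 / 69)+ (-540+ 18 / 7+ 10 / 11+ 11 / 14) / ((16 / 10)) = -6783547543 / 17086608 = -397.01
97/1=97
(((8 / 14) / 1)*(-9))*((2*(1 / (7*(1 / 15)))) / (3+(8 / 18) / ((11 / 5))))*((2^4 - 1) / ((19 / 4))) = -6415200 / 295127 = -21.74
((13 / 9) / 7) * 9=13 / 7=1.86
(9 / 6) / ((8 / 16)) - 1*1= 2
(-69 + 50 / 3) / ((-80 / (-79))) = -12403 / 240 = -51.68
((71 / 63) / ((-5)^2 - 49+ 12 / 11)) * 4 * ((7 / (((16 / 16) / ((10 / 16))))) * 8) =-3905 / 567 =-6.89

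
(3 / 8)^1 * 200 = 75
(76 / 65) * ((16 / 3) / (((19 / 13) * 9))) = 64 / 135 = 0.47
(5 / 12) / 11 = 5 / 132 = 0.04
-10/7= -1.43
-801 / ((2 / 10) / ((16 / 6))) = -10680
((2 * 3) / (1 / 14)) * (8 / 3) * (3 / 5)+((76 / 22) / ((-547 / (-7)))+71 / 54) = 220552751 / 1624590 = 135.76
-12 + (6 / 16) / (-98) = -9411 / 784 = -12.00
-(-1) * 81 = 81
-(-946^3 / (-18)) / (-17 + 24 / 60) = 2116476340 / 747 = 2833301.66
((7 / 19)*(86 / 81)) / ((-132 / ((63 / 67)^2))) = -14749 / 5629206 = -0.00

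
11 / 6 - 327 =-1951 / 6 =-325.17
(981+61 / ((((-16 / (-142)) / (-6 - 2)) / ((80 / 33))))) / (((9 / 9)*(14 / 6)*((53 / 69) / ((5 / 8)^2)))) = -541834575 / 261184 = -2074.53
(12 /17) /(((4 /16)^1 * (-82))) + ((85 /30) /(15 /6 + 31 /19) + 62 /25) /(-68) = -2658757 /32828700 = -0.08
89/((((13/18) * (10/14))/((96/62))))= 538272/2015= 267.13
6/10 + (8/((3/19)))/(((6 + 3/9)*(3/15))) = 203/5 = 40.60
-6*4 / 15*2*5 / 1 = -16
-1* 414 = -414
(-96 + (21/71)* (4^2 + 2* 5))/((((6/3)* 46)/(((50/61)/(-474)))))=26125/15738854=0.00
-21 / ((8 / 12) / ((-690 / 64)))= 21735 / 64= 339.61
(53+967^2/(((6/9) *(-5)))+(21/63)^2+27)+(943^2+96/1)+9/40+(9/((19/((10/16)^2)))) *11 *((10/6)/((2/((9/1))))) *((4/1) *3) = 16664478559/27360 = 609081.82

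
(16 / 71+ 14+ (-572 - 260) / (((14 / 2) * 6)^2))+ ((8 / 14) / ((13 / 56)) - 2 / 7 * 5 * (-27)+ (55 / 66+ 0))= 45279461 / 814086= 55.62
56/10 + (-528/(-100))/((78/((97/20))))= 19267/3250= 5.93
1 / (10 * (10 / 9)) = 9 / 100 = 0.09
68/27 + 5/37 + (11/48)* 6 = 4.03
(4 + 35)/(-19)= -39/19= -2.05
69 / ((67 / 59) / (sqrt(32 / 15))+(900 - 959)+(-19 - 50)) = -983814144 / 1824979193 - 1091028 *sqrt(30) / 1824979193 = -0.54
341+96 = 437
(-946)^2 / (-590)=-447458 / 295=-1516.81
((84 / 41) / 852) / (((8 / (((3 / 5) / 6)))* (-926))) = -7 / 215646880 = -0.00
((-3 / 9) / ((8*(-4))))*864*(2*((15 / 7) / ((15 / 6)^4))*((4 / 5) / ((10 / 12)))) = 20736 / 21875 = 0.95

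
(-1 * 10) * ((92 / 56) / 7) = -115 / 49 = -2.35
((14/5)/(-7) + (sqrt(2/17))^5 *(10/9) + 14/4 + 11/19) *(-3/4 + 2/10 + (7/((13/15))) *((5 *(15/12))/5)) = 292 *sqrt(34)/33813 + 867459/24700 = 35.17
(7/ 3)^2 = 5.44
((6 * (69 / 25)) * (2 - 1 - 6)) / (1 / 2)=-828 / 5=-165.60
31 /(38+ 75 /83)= 2573 /3229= 0.80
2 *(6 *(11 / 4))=33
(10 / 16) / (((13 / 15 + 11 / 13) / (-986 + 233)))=-734175 / 2672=-274.77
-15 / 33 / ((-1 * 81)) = 0.01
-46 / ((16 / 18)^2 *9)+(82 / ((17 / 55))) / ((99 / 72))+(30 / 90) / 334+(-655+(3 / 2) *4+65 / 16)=-124951633 / 272544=-458.46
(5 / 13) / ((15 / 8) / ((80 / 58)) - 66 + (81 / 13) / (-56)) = -448 / 75423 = -0.01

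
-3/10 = -0.30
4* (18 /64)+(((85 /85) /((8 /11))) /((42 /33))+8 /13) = 4107 /1456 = 2.82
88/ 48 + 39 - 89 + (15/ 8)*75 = 2219/ 24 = 92.46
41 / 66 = 0.62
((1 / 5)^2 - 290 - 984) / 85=-14.99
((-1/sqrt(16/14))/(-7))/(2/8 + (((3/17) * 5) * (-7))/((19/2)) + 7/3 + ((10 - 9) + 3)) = 969 * sqrt(14)/160979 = 0.02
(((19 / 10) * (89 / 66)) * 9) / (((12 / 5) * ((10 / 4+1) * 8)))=1691 / 4928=0.34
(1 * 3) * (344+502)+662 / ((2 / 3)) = 3531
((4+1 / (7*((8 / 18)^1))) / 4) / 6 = 121 / 672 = 0.18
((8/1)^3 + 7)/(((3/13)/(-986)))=-2217514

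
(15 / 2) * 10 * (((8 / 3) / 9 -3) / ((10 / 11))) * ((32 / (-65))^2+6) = -10589161 / 7605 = -1392.39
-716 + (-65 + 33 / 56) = -43703 / 56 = -780.41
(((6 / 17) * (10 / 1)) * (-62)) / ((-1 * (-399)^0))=3720 / 17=218.82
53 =53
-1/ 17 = -0.06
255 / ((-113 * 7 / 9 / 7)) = -2295 / 113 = -20.31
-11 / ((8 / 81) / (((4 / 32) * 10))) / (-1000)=891 / 6400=0.14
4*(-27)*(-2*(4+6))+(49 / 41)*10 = 89050 / 41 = 2171.95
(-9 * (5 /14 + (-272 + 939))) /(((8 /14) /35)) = -2943045 /8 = -367880.62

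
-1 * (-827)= 827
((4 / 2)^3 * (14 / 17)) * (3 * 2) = 672 / 17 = 39.53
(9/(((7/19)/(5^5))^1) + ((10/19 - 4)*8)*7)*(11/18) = 37133261/798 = 46532.91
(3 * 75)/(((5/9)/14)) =5670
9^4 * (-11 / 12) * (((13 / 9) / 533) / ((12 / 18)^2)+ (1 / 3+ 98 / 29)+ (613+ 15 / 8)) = -141552919629 / 38048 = -3720377.41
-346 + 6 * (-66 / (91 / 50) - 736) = -4979.58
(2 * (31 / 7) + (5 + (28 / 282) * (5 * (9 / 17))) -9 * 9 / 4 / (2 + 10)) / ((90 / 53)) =58965521 / 8053920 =7.32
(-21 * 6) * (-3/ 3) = 126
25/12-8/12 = 17/12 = 1.42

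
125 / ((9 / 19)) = 2375 / 9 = 263.89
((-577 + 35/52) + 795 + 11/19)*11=2382831/988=2411.77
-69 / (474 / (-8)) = 92 / 79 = 1.16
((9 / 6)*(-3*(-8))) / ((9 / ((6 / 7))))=24 / 7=3.43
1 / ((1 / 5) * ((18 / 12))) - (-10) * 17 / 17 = 40 / 3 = 13.33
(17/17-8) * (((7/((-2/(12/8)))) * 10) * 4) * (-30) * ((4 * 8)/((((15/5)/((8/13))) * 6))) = -627200/13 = -48246.15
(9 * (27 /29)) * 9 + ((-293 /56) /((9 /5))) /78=85932859 /1140048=75.38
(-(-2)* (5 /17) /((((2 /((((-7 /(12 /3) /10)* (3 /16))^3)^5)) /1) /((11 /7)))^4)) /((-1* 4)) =-131321629981356187334595569379439904802598387846800658338597019272889026851313441 /255521433005793055194375488930679868578474261321225201932953257702704341932469398648850451024262834889874525388800000000000000000000000000000000000000000000000000000000000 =-0.00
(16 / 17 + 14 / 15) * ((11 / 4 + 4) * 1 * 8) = 8604 / 85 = 101.22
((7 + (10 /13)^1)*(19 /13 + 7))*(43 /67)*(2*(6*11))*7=441422520 /11323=38984.59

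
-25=-25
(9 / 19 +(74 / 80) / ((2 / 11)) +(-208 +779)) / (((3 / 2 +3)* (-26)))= -876373 / 177840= -4.93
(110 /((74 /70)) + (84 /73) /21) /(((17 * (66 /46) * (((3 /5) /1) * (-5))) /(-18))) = 12935108 /505087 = 25.61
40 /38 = 20 /19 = 1.05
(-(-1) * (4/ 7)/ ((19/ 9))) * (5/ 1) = 180/ 133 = 1.35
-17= -17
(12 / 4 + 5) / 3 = 8 / 3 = 2.67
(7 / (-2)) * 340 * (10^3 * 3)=-3570000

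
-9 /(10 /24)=-108 /5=-21.60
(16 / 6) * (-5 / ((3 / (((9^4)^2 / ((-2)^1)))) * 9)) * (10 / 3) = 35429400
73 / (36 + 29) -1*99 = -6362 / 65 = -97.88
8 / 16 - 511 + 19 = -983 / 2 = -491.50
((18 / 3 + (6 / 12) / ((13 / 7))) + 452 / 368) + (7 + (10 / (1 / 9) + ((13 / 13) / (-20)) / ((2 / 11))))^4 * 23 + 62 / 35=10786784073336929019 / 5358080000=2013180854.59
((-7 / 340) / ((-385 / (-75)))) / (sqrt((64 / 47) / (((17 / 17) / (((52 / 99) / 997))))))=-0.15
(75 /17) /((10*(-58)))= -15 /1972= -0.01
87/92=0.95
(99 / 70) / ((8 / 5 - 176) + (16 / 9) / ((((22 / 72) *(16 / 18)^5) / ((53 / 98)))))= -3902976 / 465640207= -0.01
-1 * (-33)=33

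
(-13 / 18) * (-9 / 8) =13 / 16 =0.81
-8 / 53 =-0.15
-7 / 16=-0.44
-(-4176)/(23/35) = 146160/23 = 6354.78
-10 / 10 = -1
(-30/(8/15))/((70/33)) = -1485/56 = -26.52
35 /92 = 0.38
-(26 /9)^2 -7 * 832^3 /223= -326552669404 /18063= -18078540.08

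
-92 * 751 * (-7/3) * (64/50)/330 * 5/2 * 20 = 15476608/495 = 31265.87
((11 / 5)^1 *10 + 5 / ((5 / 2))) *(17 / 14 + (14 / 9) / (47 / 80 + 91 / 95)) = 2629268 / 49329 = 53.30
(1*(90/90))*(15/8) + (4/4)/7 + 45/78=1889/728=2.59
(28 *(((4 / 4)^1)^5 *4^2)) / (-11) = -448 / 11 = -40.73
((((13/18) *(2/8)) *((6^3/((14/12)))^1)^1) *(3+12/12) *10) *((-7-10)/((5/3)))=-95472/7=-13638.86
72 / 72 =1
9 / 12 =3 / 4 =0.75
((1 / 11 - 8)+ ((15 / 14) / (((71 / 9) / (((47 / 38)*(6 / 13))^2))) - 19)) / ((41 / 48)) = -430098929544 / 13674984323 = -31.45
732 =732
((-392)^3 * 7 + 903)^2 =177791347702590769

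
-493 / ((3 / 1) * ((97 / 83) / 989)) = -40468891 / 291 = -139068.35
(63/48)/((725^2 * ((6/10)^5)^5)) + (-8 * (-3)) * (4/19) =428255038958295881/72207065014878384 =5.93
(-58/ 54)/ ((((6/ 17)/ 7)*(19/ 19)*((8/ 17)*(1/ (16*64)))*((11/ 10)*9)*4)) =-9386720/ 8019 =-1170.56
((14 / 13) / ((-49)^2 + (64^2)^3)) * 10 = 140 / 893353228781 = 0.00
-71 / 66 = -1.08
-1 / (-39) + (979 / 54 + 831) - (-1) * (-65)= 784.16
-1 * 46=-46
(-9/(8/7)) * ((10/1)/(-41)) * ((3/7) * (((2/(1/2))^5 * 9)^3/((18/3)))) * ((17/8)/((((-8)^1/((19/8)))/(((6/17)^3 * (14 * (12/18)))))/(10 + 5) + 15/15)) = 504049616436.66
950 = 950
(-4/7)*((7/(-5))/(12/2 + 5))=4/55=0.07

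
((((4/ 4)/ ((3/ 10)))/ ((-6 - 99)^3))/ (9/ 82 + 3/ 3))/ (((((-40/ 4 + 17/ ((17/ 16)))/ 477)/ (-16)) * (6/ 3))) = 34768/ 21068775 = 0.00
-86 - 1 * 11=-97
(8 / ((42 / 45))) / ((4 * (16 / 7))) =15 / 16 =0.94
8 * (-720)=-5760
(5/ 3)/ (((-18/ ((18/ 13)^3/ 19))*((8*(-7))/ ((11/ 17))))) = 1485/ 9934834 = 0.00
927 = 927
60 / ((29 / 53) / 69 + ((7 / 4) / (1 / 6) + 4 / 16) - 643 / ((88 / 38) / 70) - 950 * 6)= -9654480 / 4042874393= -0.00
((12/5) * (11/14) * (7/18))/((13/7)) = 0.39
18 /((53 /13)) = 234 /53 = 4.42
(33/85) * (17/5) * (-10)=-66/5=-13.20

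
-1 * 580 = -580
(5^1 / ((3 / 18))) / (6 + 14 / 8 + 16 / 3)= 360 / 157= 2.29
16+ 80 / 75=256 / 15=17.07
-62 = -62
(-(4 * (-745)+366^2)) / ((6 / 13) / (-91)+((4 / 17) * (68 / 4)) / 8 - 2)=309889216 / 3561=87023.09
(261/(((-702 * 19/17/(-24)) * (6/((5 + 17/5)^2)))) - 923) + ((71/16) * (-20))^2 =696288263/98800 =7047.45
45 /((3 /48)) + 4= 724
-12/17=-0.71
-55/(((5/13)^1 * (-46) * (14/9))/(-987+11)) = -314028/161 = -1950.48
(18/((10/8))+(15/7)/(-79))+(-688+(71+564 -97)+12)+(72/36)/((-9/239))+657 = 480.26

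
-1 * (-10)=10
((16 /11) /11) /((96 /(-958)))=-479 /363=-1.32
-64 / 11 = -5.82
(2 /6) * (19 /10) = 19 /30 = 0.63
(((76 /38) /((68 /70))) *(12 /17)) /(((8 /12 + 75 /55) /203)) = 2813580 /19363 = 145.31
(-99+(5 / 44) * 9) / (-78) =1437 / 1144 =1.26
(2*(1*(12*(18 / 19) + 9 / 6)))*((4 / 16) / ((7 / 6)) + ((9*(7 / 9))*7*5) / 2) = 420051 / 133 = 3158.28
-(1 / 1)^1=-1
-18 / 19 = -0.95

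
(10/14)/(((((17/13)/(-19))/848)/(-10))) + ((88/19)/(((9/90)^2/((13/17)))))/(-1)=87652.54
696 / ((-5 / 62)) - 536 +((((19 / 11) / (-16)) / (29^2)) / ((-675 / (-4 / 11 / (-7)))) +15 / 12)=-4406794067729 / 480820725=-9165.15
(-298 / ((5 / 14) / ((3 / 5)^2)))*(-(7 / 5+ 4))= 1013796 / 625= 1622.07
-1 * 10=-10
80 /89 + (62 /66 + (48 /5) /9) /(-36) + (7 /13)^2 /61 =4621048309 /5449955940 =0.85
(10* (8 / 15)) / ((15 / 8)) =128 / 45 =2.84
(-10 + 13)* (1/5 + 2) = 33/5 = 6.60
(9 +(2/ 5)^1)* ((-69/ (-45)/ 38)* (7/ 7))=0.38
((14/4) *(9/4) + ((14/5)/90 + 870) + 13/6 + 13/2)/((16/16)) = 1595831/1800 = 886.57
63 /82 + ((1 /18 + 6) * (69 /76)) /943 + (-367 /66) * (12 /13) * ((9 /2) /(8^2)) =0.41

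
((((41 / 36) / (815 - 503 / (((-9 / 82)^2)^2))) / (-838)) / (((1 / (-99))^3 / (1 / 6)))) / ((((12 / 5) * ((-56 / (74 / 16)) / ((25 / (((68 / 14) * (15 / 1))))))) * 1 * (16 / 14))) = 6954933429675 / 10613634865594302464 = 0.00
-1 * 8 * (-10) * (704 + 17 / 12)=56433.33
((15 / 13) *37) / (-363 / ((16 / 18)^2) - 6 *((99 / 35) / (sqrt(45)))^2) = -72520000 / 782216721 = -0.09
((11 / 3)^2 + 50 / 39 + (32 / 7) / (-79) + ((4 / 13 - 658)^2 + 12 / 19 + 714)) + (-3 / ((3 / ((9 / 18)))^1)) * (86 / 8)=55394886901391 / 127849176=433283.10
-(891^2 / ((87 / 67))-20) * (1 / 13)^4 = -17729429 / 828269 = -21.41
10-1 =9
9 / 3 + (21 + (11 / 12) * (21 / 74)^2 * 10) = 270933 / 10952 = 24.74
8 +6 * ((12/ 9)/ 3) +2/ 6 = 11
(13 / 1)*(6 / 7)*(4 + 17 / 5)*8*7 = 23088 / 5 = 4617.60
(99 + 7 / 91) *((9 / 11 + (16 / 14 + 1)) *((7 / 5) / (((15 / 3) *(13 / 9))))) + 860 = 42611476 / 46475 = 916.87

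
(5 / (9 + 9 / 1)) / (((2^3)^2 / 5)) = 25 / 1152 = 0.02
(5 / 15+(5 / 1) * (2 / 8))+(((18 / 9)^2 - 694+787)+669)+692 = 17515 / 12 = 1459.58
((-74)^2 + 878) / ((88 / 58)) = 92133 / 22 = 4187.86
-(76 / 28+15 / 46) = -979 / 322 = -3.04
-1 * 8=-8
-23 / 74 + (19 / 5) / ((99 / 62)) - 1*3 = -34103 / 36630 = -0.93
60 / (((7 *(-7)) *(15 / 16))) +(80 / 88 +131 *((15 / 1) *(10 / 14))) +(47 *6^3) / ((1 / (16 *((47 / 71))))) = 4168587937 / 38269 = 108928.58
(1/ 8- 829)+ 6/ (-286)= -948257/ 1144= -828.90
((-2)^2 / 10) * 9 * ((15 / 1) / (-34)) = -27 / 17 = -1.59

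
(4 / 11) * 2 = 0.73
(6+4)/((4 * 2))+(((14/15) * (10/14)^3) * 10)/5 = 1135/588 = 1.93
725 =725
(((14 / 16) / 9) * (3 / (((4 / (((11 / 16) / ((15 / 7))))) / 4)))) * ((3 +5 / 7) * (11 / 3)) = 11011 / 8640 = 1.27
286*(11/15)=3146/15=209.73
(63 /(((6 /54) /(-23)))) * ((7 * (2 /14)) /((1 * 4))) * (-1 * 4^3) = 208656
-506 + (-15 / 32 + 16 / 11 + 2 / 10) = -888473 / 1760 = -504.81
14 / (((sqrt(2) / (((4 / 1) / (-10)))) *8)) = -7 *sqrt(2) / 20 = -0.49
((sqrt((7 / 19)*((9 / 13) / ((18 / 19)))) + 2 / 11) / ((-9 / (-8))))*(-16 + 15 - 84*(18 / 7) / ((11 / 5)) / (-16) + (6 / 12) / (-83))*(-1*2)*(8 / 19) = -299776*sqrt(182) / 2029599 - 1199104 / 1717353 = -2.69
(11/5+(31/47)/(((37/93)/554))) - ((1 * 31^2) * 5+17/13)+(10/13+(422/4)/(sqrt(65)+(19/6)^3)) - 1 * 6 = -19339652475686843/4975036696435 - 4922208 * sqrt(65)/44013241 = -3888.24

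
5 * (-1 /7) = -5 /7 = -0.71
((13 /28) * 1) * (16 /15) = 52 /105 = 0.50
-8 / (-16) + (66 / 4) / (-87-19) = 73 / 212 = 0.34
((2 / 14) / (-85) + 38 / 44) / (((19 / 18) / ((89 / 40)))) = 9037683 / 4974200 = 1.82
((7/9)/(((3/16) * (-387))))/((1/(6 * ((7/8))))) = -196/3483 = -0.06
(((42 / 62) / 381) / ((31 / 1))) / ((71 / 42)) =294 / 8665337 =0.00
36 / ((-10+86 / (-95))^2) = 81225 / 268324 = 0.30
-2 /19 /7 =-2 /133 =-0.02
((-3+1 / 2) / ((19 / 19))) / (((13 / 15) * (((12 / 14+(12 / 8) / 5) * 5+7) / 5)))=-2625 / 2327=-1.13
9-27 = -18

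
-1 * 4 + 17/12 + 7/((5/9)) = 601/60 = 10.02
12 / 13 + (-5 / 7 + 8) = 747 / 91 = 8.21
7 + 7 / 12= 91 / 12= 7.58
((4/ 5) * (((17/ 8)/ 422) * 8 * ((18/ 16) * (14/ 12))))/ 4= 357/ 33760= 0.01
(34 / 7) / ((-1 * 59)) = -34 / 413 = -0.08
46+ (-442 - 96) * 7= -3720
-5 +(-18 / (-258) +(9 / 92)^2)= -1790885 / 363952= -4.92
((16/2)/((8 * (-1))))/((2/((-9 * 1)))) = 9/2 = 4.50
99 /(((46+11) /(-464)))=-15312 /19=-805.89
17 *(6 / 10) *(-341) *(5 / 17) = -1023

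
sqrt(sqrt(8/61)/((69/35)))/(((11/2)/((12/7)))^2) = 192 * 122^(3/4) * sqrt(2415)/8318387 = 0.04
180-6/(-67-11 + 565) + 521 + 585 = 626276/487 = 1285.99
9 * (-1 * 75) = -675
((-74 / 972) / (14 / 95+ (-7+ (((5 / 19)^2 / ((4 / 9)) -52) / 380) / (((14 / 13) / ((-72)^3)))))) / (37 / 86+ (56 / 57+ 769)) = -1036703555 / 495996783660026631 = -0.00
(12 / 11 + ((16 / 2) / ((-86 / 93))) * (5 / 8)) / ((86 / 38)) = -77577 / 40678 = -1.91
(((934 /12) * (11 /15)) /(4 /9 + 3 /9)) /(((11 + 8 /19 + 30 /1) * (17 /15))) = 292809 /187306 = 1.56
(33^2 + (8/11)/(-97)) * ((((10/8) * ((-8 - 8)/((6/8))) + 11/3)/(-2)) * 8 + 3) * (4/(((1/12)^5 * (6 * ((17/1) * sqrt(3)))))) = 6103889049600 * sqrt(3)/18139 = 582846130.31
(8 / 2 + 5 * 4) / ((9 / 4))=32 / 3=10.67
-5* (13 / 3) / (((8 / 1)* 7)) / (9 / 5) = -325 / 1512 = -0.21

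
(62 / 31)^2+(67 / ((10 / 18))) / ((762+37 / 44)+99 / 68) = 5942462 / 1429235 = 4.16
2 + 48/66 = 2.73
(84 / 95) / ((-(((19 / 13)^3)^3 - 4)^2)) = -3148751394654807007612 / 2487451655133885582941685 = -0.00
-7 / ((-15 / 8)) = 56 / 15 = 3.73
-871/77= -11.31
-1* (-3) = 3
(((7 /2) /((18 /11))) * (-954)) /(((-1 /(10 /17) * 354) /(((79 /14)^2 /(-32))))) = -18192515 /5392128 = -3.37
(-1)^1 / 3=-1 / 3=-0.33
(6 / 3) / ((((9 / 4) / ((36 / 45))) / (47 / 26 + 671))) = 93296 / 195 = 478.44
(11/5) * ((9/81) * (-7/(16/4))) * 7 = -539/180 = -2.99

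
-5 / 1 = -5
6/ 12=1/ 2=0.50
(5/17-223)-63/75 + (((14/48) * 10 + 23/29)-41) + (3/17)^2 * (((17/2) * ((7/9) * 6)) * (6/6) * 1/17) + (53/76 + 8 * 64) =3008827918/11942925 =251.93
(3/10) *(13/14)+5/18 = 701/1260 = 0.56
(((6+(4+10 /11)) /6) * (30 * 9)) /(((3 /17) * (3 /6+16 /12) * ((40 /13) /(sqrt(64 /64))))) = 59670 /121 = 493.14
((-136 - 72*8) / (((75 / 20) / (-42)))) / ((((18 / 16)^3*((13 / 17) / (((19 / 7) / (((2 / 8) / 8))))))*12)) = 7535853568 / 142155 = 53011.53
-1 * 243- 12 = -255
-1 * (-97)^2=-9409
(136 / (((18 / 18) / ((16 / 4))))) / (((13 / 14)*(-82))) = -3808 / 533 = -7.14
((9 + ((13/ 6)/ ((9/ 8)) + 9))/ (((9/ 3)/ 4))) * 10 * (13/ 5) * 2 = 111904/ 81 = 1381.53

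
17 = 17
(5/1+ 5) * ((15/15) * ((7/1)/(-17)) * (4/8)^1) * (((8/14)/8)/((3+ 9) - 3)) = -5/306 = -0.02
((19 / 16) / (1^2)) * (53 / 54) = 1007 / 864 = 1.17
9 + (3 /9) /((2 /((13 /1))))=67 /6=11.17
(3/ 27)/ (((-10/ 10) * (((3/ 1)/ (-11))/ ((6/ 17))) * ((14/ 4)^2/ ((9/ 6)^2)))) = 22/ 833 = 0.03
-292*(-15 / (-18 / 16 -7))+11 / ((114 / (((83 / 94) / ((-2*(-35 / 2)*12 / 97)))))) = -31539894467 / 58509360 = -539.06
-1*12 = -12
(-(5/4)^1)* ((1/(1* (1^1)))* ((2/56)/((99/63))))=-0.03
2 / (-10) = -1 / 5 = -0.20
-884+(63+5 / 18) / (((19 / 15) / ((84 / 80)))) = -126395 / 152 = -831.55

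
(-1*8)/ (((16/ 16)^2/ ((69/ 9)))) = -184/ 3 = -61.33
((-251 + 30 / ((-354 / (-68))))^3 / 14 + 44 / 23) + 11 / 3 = -1053487.00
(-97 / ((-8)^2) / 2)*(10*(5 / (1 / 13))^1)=-31525 / 64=-492.58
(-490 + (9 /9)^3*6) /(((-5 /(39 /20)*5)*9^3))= 1573 /30375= 0.05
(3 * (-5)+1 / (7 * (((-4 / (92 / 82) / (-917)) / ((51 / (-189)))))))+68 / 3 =-11615 / 5166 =-2.25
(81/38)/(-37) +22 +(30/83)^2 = 213797939/9685934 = 22.07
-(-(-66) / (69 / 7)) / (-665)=22 / 2185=0.01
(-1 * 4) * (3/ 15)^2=-4/ 25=-0.16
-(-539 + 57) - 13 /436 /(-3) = 630469 /1308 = 482.01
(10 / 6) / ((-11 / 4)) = -0.61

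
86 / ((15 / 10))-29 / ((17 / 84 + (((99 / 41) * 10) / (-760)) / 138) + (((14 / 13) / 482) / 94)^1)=-23148320468740 / 268831679793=-86.11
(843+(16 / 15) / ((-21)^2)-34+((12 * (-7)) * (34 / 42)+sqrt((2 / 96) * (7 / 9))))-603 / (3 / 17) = -17701724 / 6615+sqrt(21) / 36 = -2675.87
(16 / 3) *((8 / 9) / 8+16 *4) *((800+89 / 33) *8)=1956371584 / 891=2195703.24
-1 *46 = -46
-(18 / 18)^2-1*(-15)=14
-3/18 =-1/6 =-0.17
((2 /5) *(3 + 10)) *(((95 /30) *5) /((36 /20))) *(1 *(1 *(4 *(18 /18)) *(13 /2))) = 32110 /27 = 1189.26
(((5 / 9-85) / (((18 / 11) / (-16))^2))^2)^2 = 1199819031223844428840960000 / 282429536481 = 4248206636505811.62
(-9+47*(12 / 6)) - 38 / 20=831 / 10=83.10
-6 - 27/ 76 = -483/ 76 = -6.36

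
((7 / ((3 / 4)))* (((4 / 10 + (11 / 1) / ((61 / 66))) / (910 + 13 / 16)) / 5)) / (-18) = -840448 / 600043275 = -0.00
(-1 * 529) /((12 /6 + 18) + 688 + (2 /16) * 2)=-2116 /2833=-0.75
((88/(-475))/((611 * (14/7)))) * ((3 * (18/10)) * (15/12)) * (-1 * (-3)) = -891/290225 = -0.00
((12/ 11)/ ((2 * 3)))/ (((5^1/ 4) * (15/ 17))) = 136/ 825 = 0.16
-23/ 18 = -1.28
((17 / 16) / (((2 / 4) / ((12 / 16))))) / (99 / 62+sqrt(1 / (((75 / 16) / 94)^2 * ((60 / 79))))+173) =1444021171875 / 155446163866736 - 345527550 * sqrt(1185) / 9715385241671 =0.01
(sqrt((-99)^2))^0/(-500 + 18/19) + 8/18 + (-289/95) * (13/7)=-295506461/56749770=-5.21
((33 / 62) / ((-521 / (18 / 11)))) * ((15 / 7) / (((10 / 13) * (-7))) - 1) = 3699 / 1582798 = 0.00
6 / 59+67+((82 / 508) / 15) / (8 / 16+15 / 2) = 120672739 / 1798320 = 67.10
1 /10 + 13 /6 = 34 /15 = 2.27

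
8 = 8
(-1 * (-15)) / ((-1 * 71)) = -15 / 71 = -0.21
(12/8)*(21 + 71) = 138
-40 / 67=-0.60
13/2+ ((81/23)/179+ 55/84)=2481121/345828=7.17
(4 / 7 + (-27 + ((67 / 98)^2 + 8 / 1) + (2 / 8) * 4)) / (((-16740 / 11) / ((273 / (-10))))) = -4658797 / 15311520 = -0.30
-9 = -9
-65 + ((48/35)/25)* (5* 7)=-1577/25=-63.08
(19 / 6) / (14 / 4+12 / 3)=19 / 45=0.42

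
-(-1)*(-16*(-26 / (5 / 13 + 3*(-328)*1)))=-5408 / 12787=-0.42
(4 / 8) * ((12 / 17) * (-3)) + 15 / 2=219 / 34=6.44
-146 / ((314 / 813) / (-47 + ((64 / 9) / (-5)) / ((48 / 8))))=126156191 / 7065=17856.50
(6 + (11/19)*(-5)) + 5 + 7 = 287/19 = 15.11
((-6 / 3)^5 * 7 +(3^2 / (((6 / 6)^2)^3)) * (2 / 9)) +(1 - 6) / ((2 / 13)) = -509 / 2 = -254.50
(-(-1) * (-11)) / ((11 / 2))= -2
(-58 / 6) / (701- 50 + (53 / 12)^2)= -1392 / 96553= -0.01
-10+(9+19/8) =1.38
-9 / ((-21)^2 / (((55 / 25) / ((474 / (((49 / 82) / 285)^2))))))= -539 / 1294391853000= -0.00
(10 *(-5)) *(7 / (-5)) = 70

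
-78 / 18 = -13 / 3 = -4.33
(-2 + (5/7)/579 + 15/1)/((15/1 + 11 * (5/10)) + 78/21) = 0.54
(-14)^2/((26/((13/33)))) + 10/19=3.50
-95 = -95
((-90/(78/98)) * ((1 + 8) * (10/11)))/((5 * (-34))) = 13230/2431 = 5.44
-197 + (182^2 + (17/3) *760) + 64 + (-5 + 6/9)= 111880/3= 37293.33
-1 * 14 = -14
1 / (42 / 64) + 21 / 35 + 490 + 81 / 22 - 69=985921 / 2310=426.81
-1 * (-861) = 861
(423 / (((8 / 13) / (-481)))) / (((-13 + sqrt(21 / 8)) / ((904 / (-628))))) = -7771065822 / 208967 - 298887147 * sqrt(42) / 417934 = -41822.73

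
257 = 257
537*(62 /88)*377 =6275919 /44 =142634.52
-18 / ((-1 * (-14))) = -9 / 7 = -1.29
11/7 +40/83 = 1193/581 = 2.05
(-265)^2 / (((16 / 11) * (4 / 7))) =5407325 / 64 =84489.45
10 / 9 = 1.11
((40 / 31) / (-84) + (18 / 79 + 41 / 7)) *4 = 1248620 / 51429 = 24.28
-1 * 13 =-13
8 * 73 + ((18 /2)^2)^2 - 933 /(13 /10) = 83555 /13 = 6427.31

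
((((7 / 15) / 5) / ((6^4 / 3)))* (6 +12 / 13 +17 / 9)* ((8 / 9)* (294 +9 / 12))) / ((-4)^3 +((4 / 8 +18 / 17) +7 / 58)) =-466095511 / 58234269600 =-0.01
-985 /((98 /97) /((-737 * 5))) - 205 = 352063235 /98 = 3592481.99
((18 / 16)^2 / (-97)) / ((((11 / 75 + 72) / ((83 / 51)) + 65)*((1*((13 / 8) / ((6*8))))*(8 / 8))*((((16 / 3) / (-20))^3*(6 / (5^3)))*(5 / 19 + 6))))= 1347226171875 / 2178731830912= 0.62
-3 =-3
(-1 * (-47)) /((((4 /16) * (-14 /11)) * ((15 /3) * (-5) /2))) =2068 /175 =11.82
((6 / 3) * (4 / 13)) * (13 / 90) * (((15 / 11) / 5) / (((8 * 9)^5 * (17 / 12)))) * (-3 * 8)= -1 / 4711322880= -0.00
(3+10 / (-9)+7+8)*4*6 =405.33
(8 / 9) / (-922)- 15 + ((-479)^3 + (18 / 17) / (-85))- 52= -109902306.01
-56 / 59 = -0.95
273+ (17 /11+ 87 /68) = 275.82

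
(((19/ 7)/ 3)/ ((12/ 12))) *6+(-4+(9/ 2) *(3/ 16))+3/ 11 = 6271/ 2464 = 2.55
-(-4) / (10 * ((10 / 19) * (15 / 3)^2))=19 / 625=0.03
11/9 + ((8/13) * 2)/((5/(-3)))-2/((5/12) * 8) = -0.12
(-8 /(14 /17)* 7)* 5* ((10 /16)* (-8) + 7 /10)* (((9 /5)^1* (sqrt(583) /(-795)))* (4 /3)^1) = -5848* sqrt(583) /1325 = -106.57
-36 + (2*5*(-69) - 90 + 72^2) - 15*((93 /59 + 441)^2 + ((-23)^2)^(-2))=-2857832320051047 /974126521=-2933738.34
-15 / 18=-5 / 6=-0.83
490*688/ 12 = 84280/ 3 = 28093.33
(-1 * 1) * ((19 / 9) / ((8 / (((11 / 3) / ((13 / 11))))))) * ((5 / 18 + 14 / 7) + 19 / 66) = -26543 / 12636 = -2.10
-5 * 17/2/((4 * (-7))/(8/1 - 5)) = 255/56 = 4.55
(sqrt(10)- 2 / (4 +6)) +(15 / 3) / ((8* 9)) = -47 / 360 +sqrt(10) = 3.03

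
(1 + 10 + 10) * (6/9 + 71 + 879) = 19964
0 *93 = 0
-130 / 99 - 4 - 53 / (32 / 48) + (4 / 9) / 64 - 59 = -227789 / 1584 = -143.81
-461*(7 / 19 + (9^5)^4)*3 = -319466975267638918113558 / 19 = -16814051329875732532292.53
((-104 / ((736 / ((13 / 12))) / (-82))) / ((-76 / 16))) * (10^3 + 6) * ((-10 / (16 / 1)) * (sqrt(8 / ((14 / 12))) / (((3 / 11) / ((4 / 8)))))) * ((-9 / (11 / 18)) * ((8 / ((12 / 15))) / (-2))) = 784189575 * sqrt(21) / 6118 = 587382.82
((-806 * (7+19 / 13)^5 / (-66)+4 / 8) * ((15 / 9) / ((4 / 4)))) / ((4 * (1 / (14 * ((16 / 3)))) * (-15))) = -2541679999124 / 2313441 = -1098657.80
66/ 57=22/ 19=1.16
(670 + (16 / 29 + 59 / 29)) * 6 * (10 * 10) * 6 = 70218000 / 29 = 2421310.34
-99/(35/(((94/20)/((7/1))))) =-1.90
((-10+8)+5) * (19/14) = 57/14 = 4.07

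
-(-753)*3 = 2259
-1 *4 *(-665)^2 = -1768900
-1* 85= -85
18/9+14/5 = 24/5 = 4.80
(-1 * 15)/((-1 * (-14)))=-15/14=-1.07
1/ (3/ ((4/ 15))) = 4/ 45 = 0.09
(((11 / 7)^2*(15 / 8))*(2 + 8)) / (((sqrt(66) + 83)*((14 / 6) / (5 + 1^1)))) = 6779025 / 4680578 - 81675*sqrt(66) / 4680578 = 1.31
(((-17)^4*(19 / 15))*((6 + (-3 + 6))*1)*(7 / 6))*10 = 11108293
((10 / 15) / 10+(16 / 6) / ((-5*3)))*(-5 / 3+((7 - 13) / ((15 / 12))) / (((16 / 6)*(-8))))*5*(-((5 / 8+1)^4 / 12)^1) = -4941053 / 10616832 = -0.47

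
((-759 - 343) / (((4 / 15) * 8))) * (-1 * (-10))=-41325 / 8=-5165.62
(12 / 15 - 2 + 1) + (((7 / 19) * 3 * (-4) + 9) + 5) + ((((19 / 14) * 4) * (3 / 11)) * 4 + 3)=133872 / 7315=18.30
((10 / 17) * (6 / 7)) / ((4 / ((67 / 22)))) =1005 / 2618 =0.38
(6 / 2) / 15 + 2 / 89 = 99 / 445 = 0.22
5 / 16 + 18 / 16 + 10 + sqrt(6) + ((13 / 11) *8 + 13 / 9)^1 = sqrt(6) + 35381 / 1584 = 24.79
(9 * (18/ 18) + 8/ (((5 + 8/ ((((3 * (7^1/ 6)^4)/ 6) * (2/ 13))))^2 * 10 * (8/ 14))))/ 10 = 484827913526/ 538675263025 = 0.90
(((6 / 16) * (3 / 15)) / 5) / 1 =3 / 200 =0.02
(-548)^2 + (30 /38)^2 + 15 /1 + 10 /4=216832573 /722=300322.12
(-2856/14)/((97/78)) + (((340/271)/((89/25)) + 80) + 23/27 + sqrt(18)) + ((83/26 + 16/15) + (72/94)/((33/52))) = -328478584685231/4245498495810 + 3*sqrt(2) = -73.13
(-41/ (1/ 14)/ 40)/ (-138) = 287/ 2760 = 0.10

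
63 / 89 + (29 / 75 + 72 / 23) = 648638 / 153525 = 4.22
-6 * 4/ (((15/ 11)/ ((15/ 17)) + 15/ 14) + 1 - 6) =10.07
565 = 565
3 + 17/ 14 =59/ 14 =4.21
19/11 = 1.73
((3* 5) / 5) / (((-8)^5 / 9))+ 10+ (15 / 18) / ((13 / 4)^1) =13106147 / 1277952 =10.26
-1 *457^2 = -208849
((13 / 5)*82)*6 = 6396 / 5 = 1279.20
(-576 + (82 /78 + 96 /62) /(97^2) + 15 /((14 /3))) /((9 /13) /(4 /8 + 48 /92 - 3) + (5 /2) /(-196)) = 33204057481868 /21026264073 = 1579.17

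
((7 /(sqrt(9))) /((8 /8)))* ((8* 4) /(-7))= -32 /3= -10.67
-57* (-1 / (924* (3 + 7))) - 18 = -55421 / 3080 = -17.99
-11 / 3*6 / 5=-22 / 5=-4.40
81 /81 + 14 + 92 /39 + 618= 635.36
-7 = -7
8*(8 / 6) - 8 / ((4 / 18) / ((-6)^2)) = -1285.33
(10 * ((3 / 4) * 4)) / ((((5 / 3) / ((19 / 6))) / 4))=228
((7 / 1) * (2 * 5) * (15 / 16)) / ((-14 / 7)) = -525 / 16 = -32.81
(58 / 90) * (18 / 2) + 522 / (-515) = 493 / 103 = 4.79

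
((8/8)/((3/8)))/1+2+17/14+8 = 583/42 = 13.88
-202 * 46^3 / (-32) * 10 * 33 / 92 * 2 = 8815785 / 2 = 4407892.50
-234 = -234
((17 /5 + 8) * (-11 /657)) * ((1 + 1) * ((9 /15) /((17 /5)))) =-418 /6205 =-0.07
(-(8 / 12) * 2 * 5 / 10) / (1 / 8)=-16 / 3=-5.33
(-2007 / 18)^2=49729 / 4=12432.25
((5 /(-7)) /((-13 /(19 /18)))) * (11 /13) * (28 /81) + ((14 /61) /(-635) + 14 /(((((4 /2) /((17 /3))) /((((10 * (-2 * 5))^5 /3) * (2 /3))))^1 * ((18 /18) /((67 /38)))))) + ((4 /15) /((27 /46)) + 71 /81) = -14092102492527822986549 /90671623965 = -155419103312.49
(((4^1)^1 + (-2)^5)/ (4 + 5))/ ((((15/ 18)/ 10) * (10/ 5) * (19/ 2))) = -112/ 57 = -1.96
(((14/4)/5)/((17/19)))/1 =133/170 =0.78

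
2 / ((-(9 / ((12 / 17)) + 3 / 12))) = -2 / 13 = -0.15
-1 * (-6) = 6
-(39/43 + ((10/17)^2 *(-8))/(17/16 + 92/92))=178457/410091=0.44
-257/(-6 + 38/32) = 4112/77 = 53.40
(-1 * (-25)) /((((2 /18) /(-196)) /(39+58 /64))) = -14078925 /8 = -1759865.62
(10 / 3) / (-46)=-5 / 69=-0.07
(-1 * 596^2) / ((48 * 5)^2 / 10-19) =-355216 / 5741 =-61.87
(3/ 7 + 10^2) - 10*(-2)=843/ 7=120.43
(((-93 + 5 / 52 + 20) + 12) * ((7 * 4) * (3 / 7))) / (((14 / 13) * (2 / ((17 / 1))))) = -161517 / 28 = -5768.46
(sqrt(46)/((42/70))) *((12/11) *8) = 160 *sqrt(46)/11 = 98.65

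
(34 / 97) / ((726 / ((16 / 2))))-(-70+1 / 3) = 69.67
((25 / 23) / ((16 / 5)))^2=15625 / 135424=0.12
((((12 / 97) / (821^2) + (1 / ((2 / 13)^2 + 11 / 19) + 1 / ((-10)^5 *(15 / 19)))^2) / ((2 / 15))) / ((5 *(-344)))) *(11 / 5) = -74152320056791329040729547 / 2807095416483060000000000000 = -0.03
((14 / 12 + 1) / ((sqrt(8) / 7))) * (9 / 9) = 91 * sqrt(2) / 24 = 5.36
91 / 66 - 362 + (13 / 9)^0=-23735 / 66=-359.62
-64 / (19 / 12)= -768 / 19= -40.42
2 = 2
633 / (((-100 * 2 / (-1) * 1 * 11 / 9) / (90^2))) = 461457 / 22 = 20975.32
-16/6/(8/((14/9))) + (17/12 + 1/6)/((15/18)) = 373/270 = 1.38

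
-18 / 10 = -9 / 5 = -1.80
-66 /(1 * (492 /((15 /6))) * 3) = -55 /492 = -0.11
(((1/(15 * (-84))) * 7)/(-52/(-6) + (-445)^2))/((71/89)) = -89/2530870260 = -0.00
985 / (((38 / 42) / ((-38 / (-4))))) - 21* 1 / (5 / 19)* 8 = 97041 / 10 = 9704.10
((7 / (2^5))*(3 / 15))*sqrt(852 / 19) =7*sqrt(4047) / 1520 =0.29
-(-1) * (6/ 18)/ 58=1/ 174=0.01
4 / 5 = 0.80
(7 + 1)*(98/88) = 98/11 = 8.91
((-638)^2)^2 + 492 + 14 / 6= 497054455291 / 3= 165684818430.33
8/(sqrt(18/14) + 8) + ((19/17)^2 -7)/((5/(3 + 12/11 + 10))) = -21193966/1395581 -24* sqrt(7)/439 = -15.33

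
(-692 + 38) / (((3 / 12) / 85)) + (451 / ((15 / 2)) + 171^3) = 71668667 / 15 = 4777911.13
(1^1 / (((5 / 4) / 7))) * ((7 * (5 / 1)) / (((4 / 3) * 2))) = 147 / 2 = 73.50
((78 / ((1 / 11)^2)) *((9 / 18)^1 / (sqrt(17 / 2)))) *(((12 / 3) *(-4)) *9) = -679536 *sqrt(34) / 17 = -233078.93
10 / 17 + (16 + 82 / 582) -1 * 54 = -184379 / 4947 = -37.27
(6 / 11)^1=6 / 11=0.55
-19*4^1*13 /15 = -988 /15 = -65.87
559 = 559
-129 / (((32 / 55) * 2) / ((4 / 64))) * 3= -21285 / 1024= -20.79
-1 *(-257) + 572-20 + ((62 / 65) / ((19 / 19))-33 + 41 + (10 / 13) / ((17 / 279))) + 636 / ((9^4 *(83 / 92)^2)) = 830.70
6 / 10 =3 / 5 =0.60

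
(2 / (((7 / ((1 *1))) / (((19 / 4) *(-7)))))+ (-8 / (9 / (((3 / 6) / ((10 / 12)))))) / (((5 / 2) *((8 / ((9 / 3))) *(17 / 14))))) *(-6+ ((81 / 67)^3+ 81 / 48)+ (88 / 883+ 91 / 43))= 489648626343973 / 155307516719200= 3.15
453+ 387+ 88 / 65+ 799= 1640.35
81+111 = 192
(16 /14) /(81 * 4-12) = 1 /273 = 0.00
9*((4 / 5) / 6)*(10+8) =108 / 5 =21.60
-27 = -27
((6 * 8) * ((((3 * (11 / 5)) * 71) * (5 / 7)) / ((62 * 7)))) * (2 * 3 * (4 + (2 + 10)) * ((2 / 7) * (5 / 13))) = 390.53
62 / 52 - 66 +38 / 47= -78207 / 1222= -64.00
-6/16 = -3/8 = -0.38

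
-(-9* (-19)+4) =-175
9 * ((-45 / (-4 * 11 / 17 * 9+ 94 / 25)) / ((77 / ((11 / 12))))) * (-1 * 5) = -286875 / 232456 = -1.23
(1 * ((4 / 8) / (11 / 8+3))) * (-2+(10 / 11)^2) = -568 / 4235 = -0.13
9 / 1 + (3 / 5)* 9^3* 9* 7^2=964512 / 5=192902.40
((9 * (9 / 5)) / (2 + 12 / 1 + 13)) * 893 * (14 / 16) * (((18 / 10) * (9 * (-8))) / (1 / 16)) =-24303888 / 25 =-972155.52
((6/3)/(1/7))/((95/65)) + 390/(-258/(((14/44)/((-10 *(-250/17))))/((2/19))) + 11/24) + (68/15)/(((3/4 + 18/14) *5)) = 2238244538782/223975513575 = 9.99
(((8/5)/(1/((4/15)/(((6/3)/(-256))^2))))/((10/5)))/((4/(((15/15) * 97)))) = 6356992/75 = 84759.89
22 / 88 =1 / 4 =0.25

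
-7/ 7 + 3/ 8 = -5/ 8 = -0.62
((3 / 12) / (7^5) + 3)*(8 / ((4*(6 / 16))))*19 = 15328060 / 50421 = 304.00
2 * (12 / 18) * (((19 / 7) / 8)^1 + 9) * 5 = 2615 / 42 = 62.26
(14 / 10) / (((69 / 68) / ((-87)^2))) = 1200948 / 115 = 10443.03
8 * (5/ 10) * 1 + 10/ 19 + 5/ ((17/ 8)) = 6.88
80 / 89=0.90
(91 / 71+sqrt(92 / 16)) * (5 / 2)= 455 / 142+5 * sqrt(23) / 4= 9.20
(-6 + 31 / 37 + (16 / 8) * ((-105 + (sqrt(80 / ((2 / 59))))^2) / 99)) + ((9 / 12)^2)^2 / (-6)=6877921 / 170496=40.34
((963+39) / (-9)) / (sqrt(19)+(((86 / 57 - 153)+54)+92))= 180861 * sqrt(19) / 18119+993149 / 18119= 98.32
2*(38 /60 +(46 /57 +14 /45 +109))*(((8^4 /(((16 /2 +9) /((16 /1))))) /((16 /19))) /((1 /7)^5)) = 2607508434944 /153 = 17042538790.48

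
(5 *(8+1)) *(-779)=-35055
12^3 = 1728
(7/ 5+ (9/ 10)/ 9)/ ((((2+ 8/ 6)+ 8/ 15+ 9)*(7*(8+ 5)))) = 0.00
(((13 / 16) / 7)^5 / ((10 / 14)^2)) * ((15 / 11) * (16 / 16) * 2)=1113879 / 9890693120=0.00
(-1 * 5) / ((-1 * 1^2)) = 5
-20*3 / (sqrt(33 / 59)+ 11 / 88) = 28320 / 2053 - 3840*sqrt(1947) / 2053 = -68.74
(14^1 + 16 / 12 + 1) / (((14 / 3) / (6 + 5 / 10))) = 91 / 4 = 22.75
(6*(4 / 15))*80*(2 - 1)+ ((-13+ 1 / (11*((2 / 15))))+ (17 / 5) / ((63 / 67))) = 826733 / 6930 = 119.30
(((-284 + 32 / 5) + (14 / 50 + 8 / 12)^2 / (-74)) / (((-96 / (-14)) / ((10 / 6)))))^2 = 654306731968090369 / 143712144000000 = 4552.90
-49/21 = -7/3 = -2.33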